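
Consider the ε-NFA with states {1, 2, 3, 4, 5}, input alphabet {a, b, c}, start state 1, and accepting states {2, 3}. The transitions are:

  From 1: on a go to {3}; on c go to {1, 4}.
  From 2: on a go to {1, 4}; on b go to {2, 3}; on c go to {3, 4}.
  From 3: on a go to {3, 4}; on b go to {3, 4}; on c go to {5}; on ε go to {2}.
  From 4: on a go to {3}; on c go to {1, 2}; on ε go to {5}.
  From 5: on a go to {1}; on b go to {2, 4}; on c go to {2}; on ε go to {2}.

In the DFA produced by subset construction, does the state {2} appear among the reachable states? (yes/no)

Start state of the DFA: {1} (ε-closure of the NFA start).
{1} --a--> {2, 3}  [new]
{1} --b--> ∅  [new]
{1} --c--> {1, 2, 4, 5}  [new]
{2, 3} --a--> {1, 2, 3, 4, 5}  [new]
{2, 3} --b--> {2, 3, 4, 5}  [new]
{2, 3} --c--> {2, 3, 4, 5}  [seen]
∅ --a--> ∅  [seen]
∅ --b--> ∅  [seen]
∅ --c--> ∅  [seen]
{1, 2, 4, 5} --a--> {1, 2, 3, 4, 5}  [seen]
{1, 2, 4, 5} --b--> {2, 3, 4, 5}  [seen]
{1, 2, 4, 5} --c--> {1, 2, 3, 4, 5}  [seen]
{1, 2, 3, 4, 5} --a--> {1, 2, 3, 4, 5}  [seen]
{1, 2, 3, 4, 5} --b--> {2, 3, 4, 5}  [seen]
{1, 2, 3, 4, 5} --c--> {1, 2, 3, 4, 5}  [seen]
{2, 3, 4, 5} --a--> {1, 2, 3, 4, 5}  [seen]
{2, 3, 4, 5} --b--> {2, 3, 4, 5}  [seen]
{2, 3, 4, 5} --c--> {1, 2, 3, 4, 5}  [seen]
Reachable DFA states: {1}, {2, 3}, ∅, {1, 2, 4, 5}, {1, 2, 3, 4, 5}, {2, 3, 4, 5}.
{2} is not among them.

no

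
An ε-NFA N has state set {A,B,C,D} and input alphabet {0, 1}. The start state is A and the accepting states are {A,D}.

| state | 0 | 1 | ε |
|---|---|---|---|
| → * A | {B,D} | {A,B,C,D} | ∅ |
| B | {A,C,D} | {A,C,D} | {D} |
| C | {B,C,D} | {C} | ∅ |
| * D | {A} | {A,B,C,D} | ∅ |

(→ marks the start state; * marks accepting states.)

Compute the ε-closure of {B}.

{B,D}

Begin with {B}.
B →ε {D}; add D.
ε-closure = {B,D}.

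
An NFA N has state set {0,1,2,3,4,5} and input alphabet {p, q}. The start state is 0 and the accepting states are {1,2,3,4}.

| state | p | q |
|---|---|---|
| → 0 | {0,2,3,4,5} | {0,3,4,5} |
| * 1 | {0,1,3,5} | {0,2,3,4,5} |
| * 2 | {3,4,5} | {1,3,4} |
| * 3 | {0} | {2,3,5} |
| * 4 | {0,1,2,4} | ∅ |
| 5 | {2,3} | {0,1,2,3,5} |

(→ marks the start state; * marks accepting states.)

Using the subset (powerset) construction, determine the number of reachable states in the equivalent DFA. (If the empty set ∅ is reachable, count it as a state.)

Start state of the DFA: {0}.
{0} --p--> {0,2,3,4,5}  [new]
{0} --q--> {0,3,4,5}  [new]
{0,2,3,4,5} --p--> {0,1,2,3,4,5}  [new]
{0,2,3,4,5} --q--> {0,1,2,3,4,5}  [seen]
{0,3,4,5} --p--> {0,1,2,3,4,5}  [seen]
{0,3,4,5} --q--> {0,1,2,3,4,5}  [seen]
{0,1,2,3,4,5} --p--> {0,1,2,3,4,5}  [seen]
{0,1,2,3,4,5} --q--> {0,1,2,3,4,5}  [seen]
Reachable DFA states: {0}, {0,2,3,4,5}, {0,3,4,5}, {0,1,2,3,4,5}.

4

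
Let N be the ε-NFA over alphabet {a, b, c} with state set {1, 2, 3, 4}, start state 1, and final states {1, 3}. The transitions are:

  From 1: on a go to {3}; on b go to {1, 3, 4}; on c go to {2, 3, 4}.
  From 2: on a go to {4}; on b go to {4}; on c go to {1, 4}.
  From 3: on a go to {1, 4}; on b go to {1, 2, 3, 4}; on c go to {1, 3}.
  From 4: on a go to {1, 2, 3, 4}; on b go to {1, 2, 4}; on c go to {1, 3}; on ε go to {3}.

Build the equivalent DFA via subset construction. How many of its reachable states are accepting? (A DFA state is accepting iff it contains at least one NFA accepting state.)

6

Start state of the DFA: {1} (ε-closure of the NFA start).
{1} --a--> {3}  [new]
{1} --b--> {1, 3, 4}  [new]
{1} --c--> {2, 3, 4}  [new]
{3} --a--> {1, 3, 4}  [seen]
{3} --b--> {1, 2, 3, 4}  [new]
{3} --c--> {1, 3}  [new]
{1, 3, 4} --a--> {1, 2, 3, 4}  [seen]
{1, 3, 4} --b--> {1, 2, 3, 4}  [seen]
{1, 3, 4} --c--> {1, 2, 3, 4}  [seen]
{2, 3, 4} --a--> {1, 2, 3, 4}  [seen]
{2, 3, 4} --b--> {1, 2, 3, 4}  [seen]
{2, 3, 4} --c--> {1, 3, 4}  [seen]
{1, 2, 3, 4} --a--> {1, 2, 3, 4}  [seen]
{1, 2, 3, 4} --b--> {1, 2, 3, 4}  [seen]
{1, 2, 3, 4} --c--> {1, 2, 3, 4}  [seen]
{1, 3} --a--> {1, 3, 4}  [seen]
{1, 3} --b--> {1, 2, 3, 4}  [seen]
{1, 3} --c--> {1, 2, 3, 4}  [seen]
Reachable DFA states: {1}, {3}, {1, 3, 4}, {2, 3, 4}, {1, 2, 3, 4}, {1, 3}.
Accepting DFA states (contain an NFA accepting state): {1}, {3}, {1, 3, 4}, {2, 3, 4}, {1, 2, 3, 4}, {1, 3}.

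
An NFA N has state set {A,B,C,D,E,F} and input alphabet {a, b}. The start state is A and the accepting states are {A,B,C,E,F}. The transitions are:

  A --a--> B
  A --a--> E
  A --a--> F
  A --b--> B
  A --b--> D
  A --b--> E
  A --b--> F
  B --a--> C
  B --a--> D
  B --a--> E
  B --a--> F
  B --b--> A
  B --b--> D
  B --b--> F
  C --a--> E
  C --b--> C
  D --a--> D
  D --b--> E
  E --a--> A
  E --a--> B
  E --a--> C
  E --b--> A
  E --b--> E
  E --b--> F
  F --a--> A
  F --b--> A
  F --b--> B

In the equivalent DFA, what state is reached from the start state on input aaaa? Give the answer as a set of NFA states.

{A,B,C,D,E,F}

Start: {A}.
δ(A,a) = {B,E,F}.
Union: {B,E,F}.
After a: {B,E,F}.
δ(B,a) = {C,D,E,F}; δ(E,a) = {A,B,C}; δ(F,a) = {A}.
Union: {A,B,C,D,E,F}.
After a: {A,B,C,D,E,F}.
δ(A,a) = {B,E,F}; δ(B,a) = {C,D,E,F}; δ(C,a) = {E}; δ(D,a) = {D}; δ(E,a) = {A,B,C}; δ(F,a) = {A}.
Union: {A,B,C,D,E,F}.
After a: {A,B,C,D,E,F}.
δ(A,a) = {B,E,F}; δ(B,a) = {C,D,E,F}; δ(C,a) = {E}; δ(D,a) = {D}; δ(E,a) = {A,B,C}; δ(F,a) = {A}.
Union: {A,B,C,D,E,F}.
After a: {A,B,C,D,E,F}.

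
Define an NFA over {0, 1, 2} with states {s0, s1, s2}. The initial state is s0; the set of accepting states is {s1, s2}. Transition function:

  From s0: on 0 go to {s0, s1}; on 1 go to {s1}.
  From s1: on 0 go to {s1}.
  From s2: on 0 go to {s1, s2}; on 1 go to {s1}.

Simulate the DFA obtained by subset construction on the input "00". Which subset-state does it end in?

Start: {s0}.
δ(s0,0) = {s0, s1}.
Union: {s0, s1}.
After 0: {s0, s1}.
δ(s0,0) = {s0, s1}; δ(s1,0) = {s1}.
Union: {s0, s1}.
After 0: {s0, s1}.

{s0, s1}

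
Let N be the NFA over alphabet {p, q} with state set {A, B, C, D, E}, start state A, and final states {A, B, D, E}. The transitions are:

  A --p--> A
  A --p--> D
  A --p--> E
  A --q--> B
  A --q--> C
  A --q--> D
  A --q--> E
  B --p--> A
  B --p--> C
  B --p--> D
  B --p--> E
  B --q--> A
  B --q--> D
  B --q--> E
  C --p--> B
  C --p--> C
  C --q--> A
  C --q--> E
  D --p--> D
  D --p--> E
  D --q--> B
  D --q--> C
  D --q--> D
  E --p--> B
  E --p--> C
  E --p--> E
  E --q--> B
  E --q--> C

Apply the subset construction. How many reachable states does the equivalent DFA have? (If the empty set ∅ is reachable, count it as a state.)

4

Start state of the DFA: {A}.
{A} --p--> {A, D, E}  [new]
{A} --q--> {B, C, D, E}  [new]
{A, D, E} --p--> {A, B, C, D, E}  [new]
{A, D, E} --q--> {B, C, D, E}  [seen]
{B, C, D, E} --p--> {A, B, C, D, E}  [seen]
{B, C, D, E} --q--> {A, B, C, D, E}  [seen]
{A, B, C, D, E} --p--> {A, B, C, D, E}  [seen]
{A, B, C, D, E} --q--> {A, B, C, D, E}  [seen]
Reachable DFA states: {A}, {A, D, E}, {B, C, D, E}, {A, B, C, D, E}.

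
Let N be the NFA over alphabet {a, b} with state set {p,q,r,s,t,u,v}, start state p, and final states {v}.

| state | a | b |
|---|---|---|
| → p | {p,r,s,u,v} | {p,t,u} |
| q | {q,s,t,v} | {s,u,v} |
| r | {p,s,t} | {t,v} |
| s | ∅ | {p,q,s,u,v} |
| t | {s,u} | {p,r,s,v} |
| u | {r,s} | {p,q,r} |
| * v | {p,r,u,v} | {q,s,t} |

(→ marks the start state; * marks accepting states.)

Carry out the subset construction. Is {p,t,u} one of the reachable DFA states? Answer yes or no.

yes

Start state of the DFA: {p}.
{p} --a--> {p,r,s,u,v}  [new]
{p} --b--> {p,t,u}  [new]
{p,r,s,u,v} --a--> {p,r,s,t,u,v}  [new]
{p,r,s,u,v} --b--> {p,q,r,s,t,u,v}  [new]
{p,t,u} --a--> {p,r,s,u,v}  [seen]
{p,t,u} --b--> {p,q,r,s,t,u,v}  [seen]
{p,r,s,t,u,v} --a--> {p,r,s,t,u,v}  [seen]
{p,r,s,t,u,v} --b--> {p,q,r,s,t,u,v}  [seen]
{p,q,r,s,t,u,v} --a--> {p,q,r,s,t,u,v}  [seen]
{p,q,r,s,t,u,v} --b--> {p,q,r,s,t,u,v}  [seen]
Reachable DFA states: {p}, {p,r,s,u,v}, {p,t,u}, {p,r,s,t,u,v}, {p,q,r,s,t,u,v}.
{p,t,u} is among them.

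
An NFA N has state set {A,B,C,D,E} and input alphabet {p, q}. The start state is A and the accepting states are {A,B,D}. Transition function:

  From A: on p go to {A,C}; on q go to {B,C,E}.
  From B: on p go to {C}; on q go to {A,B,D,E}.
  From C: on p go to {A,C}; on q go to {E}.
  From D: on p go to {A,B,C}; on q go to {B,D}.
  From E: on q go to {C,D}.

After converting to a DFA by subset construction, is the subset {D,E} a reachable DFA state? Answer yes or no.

no

Start state of the DFA: {A}.
{A} --p--> {A,C}  [new]
{A} --q--> {B,C,E}  [new]
{A,C} --p--> {A,C}  [seen]
{A,C} --q--> {B,C,E}  [seen]
{B,C,E} --p--> {A,C}  [seen]
{B,C,E} --q--> {A,B,C,D,E}  [new]
{A,B,C,D,E} --p--> {A,B,C}  [new]
{A,B,C,D,E} --q--> {A,B,C,D,E}  [seen]
{A,B,C} --p--> {A,C}  [seen]
{A,B,C} --q--> {A,B,C,D,E}  [seen]
Reachable DFA states: {A}, {A,C}, {B,C,E}, {A,B,C,D,E}, {A,B,C}.
{D,E} is not among them.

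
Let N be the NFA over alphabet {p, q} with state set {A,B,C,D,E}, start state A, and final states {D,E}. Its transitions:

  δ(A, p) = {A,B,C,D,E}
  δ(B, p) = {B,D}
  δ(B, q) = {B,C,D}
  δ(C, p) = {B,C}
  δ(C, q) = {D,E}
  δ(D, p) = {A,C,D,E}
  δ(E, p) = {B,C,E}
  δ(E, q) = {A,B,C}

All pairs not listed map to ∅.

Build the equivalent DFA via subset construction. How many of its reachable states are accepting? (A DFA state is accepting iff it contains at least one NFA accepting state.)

Start state of the DFA: {A}.
{A} --p--> {A,B,C,D,E}  [new]
{A} --q--> ∅  [new]
{A,B,C,D,E} --p--> {A,B,C,D,E}  [seen]
{A,B,C,D,E} --q--> {A,B,C,D,E}  [seen]
∅ --p--> ∅  [seen]
∅ --q--> ∅  [seen]
Reachable DFA states: {A}, {A,B,C,D,E}, ∅.
Accepting DFA states (contain an NFA accepting state): {A,B,C,D,E}.

1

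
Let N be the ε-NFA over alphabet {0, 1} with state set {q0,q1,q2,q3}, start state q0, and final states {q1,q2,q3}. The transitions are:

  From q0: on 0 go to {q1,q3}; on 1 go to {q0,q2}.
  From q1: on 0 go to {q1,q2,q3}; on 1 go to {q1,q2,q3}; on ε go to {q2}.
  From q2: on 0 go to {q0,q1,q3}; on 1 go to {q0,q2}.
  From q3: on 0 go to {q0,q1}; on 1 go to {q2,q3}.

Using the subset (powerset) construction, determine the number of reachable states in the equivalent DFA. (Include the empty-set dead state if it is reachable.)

4

Start state of the DFA: {q0} (ε-closure of the NFA start).
{q0} --0--> {q1,q2,q3}  [new]
{q0} --1--> {q0,q2}  [new]
{q1,q2,q3} --0--> {q0,q1,q2,q3}  [new]
{q1,q2,q3} --1--> {q0,q1,q2,q3}  [seen]
{q0,q2} --0--> {q0,q1,q2,q3}  [seen]
{q0,q2} --1--> {q0,q2}  [seen]
{q0,q1,q2,q3} --0--> {q0,q1,q2,q3}  [seen]
{q0,q1,q2,q3} --1--> {q0,q1,q2,q3}  [seen]
Reachable DFA states: {q0}, {q1,q2,q3}, {q0,q2}, {q0,q1,q2,q3}.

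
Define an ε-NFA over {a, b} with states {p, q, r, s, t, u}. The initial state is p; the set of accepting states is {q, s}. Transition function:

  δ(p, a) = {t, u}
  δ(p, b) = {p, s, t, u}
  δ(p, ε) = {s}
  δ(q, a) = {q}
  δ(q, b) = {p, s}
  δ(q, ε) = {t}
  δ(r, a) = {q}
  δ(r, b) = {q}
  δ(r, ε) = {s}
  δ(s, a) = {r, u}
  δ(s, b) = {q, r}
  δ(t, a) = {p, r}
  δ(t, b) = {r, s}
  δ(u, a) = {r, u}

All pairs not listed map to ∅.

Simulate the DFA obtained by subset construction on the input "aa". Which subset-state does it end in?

{p, q, r, s, t, u}

Start: {p, s}.
δ(p,a) = {t, u}; δ(s,a) = {r, u}.
Union: {r, t, u}.
ε-closure gives {r, s, t, u}.
After a: {r, s, t, u}.
δ(r,a) = {q}; δ(s,a) = {r, u}; δ(t,a) = {p, r}; δ(u,a) = {r, u}.
Union: {p, q, r, u}.
ε-closure gives {p, q, r, s, t, u}.
After a: {p, q, r, s, t, u}.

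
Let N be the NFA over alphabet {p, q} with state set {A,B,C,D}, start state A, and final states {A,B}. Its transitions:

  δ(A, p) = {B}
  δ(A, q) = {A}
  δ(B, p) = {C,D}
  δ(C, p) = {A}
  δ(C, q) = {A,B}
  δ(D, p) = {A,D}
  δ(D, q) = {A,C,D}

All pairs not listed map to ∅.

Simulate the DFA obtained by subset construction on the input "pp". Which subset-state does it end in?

Start: {A}.
δ(A,p) = {B}.
Union: {B}.
After p: {B}.
δ(B,p) = {C,D}.
Union: {C,D}.
After p: {C,D}.

{C,D}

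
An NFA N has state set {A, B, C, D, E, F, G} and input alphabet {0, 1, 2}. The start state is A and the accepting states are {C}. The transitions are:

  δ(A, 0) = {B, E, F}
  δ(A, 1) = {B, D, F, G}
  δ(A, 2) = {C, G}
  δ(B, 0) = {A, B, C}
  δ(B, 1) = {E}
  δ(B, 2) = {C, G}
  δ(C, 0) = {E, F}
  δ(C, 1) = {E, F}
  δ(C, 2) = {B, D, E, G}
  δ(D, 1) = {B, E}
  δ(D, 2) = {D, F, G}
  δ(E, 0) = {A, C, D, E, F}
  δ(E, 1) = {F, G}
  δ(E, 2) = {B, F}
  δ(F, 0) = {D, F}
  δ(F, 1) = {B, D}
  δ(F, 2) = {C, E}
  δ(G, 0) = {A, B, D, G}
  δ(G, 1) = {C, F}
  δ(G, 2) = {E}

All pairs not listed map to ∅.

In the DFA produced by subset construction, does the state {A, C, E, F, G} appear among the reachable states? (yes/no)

no

Start state of the DFA: {A}.
{A} --0--> {B, E, F}  [new]
{A} --1--> {B, D, F, G}  [new]
{A} --2--> {C, G}  [new]
{B, E, F} --0--> {A, B, C, D, E, F}  [new]
{B, E, F} --1--> {B, D, E, F, G}  [new]
{B, E, F} --2--> {B, C, E, F, G}  [new]
{B, D, F, G} --0--> {A, B, C, D, F, G}  [new]
{B, D, F, G} --1--> {B, C, D, E, F}  [new]
{B, D, F, G} --2--> {C, D, E, F, G}  [new]
{C, G} --0--> {A, B, D, E, F, G}  [new]
{C, G} --1--> {C, E, F}  [new]
{C, G} --2--> {B, D, E, G}  [new]
{A, B, C, D, E, F} --0--> {A, B, C, D, E, F}  [seen]
{A, B, C, D, E, F} --1--> {B, D, E, F, G}  [seen]
{A, B, C, D, E, F} --2--> {B, C, D, E, F, G}  [new]
{B, D, E, F, G} --0--> {A, B, C, D, E, F, G}  [new]
{B, D, E, F, G} --1--> {B, C, D, E, F, G}  [seen]
{B, D, E, F, G} --2--> {B, C, D, E, F, G}  [seen]
{B, C, E, F, G} --0--> {A, B, C, D, E, F, G}  [seen]
{B, C, E, F, G} --1--> {B, C, D, E, F, G}  [seen]
{B, C, E, F, G} --2--> {B, C, D, E, F, G}  [seen]
{A, B, C, D, F, G} --0--> {A, B, C, D, E, F, G}  [seen]
{A, B, C, D, F, G} --1--> {B, C, D, E, F, G}  [seen]
{A, B, C, D, F, G} --2--> {B, C, D, E, F, G}  [seen]
{B, C, D, E, F} --0--> {A, B, C, D, E, F}  [seen]
{B, C, D, E, F} --1--> {B, D, E, F, G}  [seen]
{B, C, D, E, F} --2--> {B, C, D, E, F, G}  [seen]
{C, D, E, F, G} --0--> {A, B, C, D, E, F, G}  [seen]
{C, D, E, F, G} --1--> {B, C, D, E, F, G}  [seen]
{C, D, E, F, G} --2--> {B, C, D, E, F, G}  [seen]
{A, B, D, E, F, G} --0--> {A, B, C, D, E, F, G}  [seen]
{A, B, D, E, F, G} --1--> {B, C, D, E, F, G}  [seen]
{A, B, D, E, F, G} --2--> {B, C, D, E, F, G}  [seen]
{C, E, F} --0--> {A, C, D, E, F}  [new]
{C, E, F} --1--> {B, D, E, F, G}  [seen]
{C, E, F} --2--> {B, C, D, E, F, G}  [seen]
{B, D, E, G} --0--> {A, B, C, D, E, F, G}  [seen]
{B, D, E, G} --1--> {B, C, E, F, G}  [seen]
{B, D, E, G} --2--> {B, C, D, E, F, G}  [seen]
{B, C, D, E, F, G} --0--> {A, B, C, D, E, F, G}  [seen]
{B, C, D, E, F, G} --1--> {B, C, D, E, F, G}  [seen]
{B, C, D, E, F, G} --2--> {B, C, D, E, F, G}  [seen]
{A, B, C, D, E, F, G} --0--> {A, B, C, D, E, F, G}  [seen]
{A, B, C, D, E, F, G} --1--> {B, C, D, E, F, G}  [seen]
{A, B, C, D, E, F, G} --2--> {B, C, D, E, F, G}  [seen]
{A, C, D, E, F} --0--> {A, B, C, D, E, F}  [seen]
{A, C, D, E, F} --1--> {B, D, E, F, G}  [seen]
{A, C, D, E, F} --2--> {B, C, D, E, F, G}  [seen]
Reachable DFA states: {A}, {B, E, F}, {B, D, F, G}, {C, G}, {A, B, C, D, E, F}, {B, D, E, F, G}, {B, C, E, F, G}, {A, B, C, D, F, G}, {B, C, D, E, F}, {C, D, E, F, G}, {A, B, D, E, F, G}, {C, E, F}, {B, D, E, G}, {B, C, D, E, F, G}, {A, B, C, D, E, F, G}, {A, C, D, E, F}.
{A, C, E, F, G} is not among them.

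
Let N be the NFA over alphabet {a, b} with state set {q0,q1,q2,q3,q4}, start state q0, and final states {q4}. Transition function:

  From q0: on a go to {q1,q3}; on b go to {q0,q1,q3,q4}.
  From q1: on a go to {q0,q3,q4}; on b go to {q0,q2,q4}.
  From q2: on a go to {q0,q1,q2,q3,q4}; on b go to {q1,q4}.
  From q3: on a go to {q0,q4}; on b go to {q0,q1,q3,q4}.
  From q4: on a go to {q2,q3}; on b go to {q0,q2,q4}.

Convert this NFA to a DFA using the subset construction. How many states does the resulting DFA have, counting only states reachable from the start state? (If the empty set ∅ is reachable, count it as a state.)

Start state of the DFA: {q0}.
{q0} --a--> {q1,q3}  [new]
{q0} --b--> {q0,q1,q3,q4}  [new]
{q1,q3} --a--> {q0,q3,q4}  [new]
{q1,q3} --b--> {q0,q1,q2,q3,q4}  [new]
{q0,q1,q3,q4} --a--> {q0,q1,q2,q3,q4}  [seen]
{q0,q1,q3,q4} --b--> {q0,q1,q2,q3,q4}  [seen]
{q0,q3,q4} --a--> {q0,q1,q2,q3,q4}  [seen]
{q0,q3,q4} --b--> {q0,q1,q2,q3,q4}  [seen]
{q0,q1,q2,q3,q4} --a--> {q0,q1,q2,q3,q4}  [seen]
{q0,q1,q2,q3,q4} --b--> {q0,q1,q2,q3,q4}  [seen]
Reachable DFA states: {q0}, {q1,q3}, {q0,q1,q3,q4}, {q0,q3,q4}, {q0,q1,q2,q3,q4}.

5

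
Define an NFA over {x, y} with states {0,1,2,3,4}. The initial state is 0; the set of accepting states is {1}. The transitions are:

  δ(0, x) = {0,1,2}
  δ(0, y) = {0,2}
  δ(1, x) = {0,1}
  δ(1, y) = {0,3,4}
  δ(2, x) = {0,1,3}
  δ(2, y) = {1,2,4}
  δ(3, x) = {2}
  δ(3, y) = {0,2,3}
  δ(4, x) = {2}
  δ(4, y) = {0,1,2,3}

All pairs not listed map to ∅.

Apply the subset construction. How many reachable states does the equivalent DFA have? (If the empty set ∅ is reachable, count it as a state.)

6

Start state of the DFA: {0}.
{0} --x--> {0,1,2}  [new]
{0} --y--> {0,2}  [new]
{0,1,2} --x--> {0,1,2,3}  [new]
{0,1,2} --y--> {0,1,2,3,4}  [new]
{0,2} --x--> {0,1,2,3}  [seen]
{0,2} --y--> {0,1,2,4}  [new]
{0,1,2,3} --x--> {0,1,2,3}  [seen]
{0,1,2,3} --y--> {0,1,2,3,4}  [seen]
{0,1,2,3,4} --x--> {0,1,2,3}  [seen]
{0,1,2,3,4} --y--> {0,1,2,3,4}  [seen]
{0,1,2,4} --x--> {0,1,2,3}  [seen]
{0,1,2,4} --y--> {0,1,2,3,4}  [seen]
Reachable DFA states: {0}, {0,1,2}, {0,2}, {0,1,2,3}, {0,1,2,3,4}, {0,1,2,4}.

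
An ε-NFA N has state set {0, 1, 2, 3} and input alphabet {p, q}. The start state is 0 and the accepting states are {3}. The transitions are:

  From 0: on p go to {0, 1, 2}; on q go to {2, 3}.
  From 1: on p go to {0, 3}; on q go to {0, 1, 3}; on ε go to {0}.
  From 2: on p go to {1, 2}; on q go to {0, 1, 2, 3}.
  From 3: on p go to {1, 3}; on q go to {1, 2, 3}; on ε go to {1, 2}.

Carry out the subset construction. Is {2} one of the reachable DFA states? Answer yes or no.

no

Start state of the DFA: {0} (ε-closure of the NFA start).
{0} --p--> {0, 1, 2}  [new]
{0} --q--> {0, 1, 2, 3}  [new]
{0, 1, 2} --p--> {0, 1, 2, 3}  [seen]
{0, 1, 2} --q--> {0, 1, 2, 3}  [seen]
{0, 1, 2, 3} --p--> {0, 1, 2, 3}  [seen]
{0, 1, 2, 3} --q--> {0, 1, 2, 3}  [seen]
Reachable DFA states: {0}, {0, 1, 2}, {0, 1, 2, 3}.
{2} is not among them.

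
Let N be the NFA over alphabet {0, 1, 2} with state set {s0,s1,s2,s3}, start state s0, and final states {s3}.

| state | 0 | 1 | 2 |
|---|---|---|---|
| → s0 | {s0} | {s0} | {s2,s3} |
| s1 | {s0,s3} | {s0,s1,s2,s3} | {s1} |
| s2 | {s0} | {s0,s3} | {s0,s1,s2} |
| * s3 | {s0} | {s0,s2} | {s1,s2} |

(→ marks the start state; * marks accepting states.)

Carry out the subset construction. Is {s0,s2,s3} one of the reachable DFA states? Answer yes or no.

yes

Start state of the DFA: {s0}.
{s0} --0--> {s0}  [seen]
{s0} --1--> {s0}  [seen]
{s0} --2--> {s2,s3}  [new]
{s2,s3} --0--> {s0}  [seen]
{s2,s3} --1--> {s0,s2,s3}  [new]
{s2,s3} --2--> {s0,s1,s2}  [new]
{s0,s2,s3} --0--> {s0}  [seen]
{s0,s2,s3} --1--> {s0,s2,s3}  [seen]
{s0,s2,s3} --2--> {s0,s1,s2,s3}  [new]
{s0,s1,s2} --0--> {s0,s3}  [new]
{s0,s1,s2} --1--> {s0,s1,s2,s3}  [seen]
{s0,s1,s2} --2--> {s0,s1,s2,s3}  [seen]
{s0,s1,s2,s3} --0--> {s0,s3}  [seen]
{s0,s1,s2,s3} --1--> {s0,s1,s2,s3}  [seen]
{s0,s1,s2,s3} --2--> {s0,s1,s2,s3}  [seen]
{s0,s3} --0--> {s0}  [seen]
{s0,s3} --1--> {s0,s2}  [new]
{s0,s3} --2--> {s1,s2,s3}  [new]
{s0,s2} --0--> {s0}  [seen]
{s0,s2} --1--> {s0,s3}  [seen]
{s0,s2} --2--> {s0,s1,s2,s3}  [seen]
{s1,s2,s3} --0--> {s0,s3}  [seen]
{s1,s2,s3} --1--> {s0,s1,s2,s3}  [seen]
{s1,s2,s3} --2--> {s0,s1,s2}  [seen]
Reachable DFA states: {s0}, {s2,s3}, {s0,s2,s3}, {s0,s1,s2}, {s0,s1,s2,s3}, {s0,s3}, {s0,s2}, {s1,s2,s3}.
{s0,s2,s3} is among them.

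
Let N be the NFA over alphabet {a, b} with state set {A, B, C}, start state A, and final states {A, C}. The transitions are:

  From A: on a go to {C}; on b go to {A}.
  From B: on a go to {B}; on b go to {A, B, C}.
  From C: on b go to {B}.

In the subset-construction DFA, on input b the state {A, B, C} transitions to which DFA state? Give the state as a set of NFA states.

{A, B, C}

δ(A,b) = {A}; δ(B,b) = {A, B, C}; δ(C,b) = {B}.
Union: {A, B, C}.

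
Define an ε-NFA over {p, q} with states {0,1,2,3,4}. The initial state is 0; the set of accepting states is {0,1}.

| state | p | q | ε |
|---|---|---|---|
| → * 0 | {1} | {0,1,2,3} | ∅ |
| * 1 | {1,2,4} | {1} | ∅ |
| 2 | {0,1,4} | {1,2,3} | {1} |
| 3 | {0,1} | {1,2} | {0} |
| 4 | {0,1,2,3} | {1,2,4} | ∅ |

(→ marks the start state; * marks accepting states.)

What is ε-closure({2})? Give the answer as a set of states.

{1,2}

Begin with {2}.
2 →ε {1}; add 1.
ε-closure = {1,2}.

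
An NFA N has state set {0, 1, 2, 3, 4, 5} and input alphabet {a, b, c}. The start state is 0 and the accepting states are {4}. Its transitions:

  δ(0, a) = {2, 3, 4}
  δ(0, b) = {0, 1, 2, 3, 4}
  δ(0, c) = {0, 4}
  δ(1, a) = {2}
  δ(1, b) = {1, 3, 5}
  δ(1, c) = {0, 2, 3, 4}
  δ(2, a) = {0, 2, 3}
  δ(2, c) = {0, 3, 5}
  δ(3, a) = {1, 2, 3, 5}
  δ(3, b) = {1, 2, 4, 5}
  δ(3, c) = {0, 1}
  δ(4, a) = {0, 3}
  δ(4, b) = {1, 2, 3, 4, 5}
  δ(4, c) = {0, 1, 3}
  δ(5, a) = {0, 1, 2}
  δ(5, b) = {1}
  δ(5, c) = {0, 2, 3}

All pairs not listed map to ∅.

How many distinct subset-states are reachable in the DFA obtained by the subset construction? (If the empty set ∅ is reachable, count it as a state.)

11

Start state of the DFA: {0}.
{0} --a--> {2, 3, 4}  [new]
{0} --b--> {0, 1, 2, 3, 4}  [new]
{0} --c--> {0, 4}  [new]
{2, 3, 4} --a--> {0, 1, 2, 3, 5}  [new]
{2, 3, 4} --b--> {1, 2, 3, 4, 5}  [new]
{2, 3, 4} --c--> {0, 1, 3, 5}  [new]
{0, 1, 2, 3, 4} --a--> {0, 1, 2, 3, 4, 5}  [new]
{0, 1, 2, 3, 4} --b--> {0, 1, 2, 3, 4, 5}  [seen]
{0, 1, 2, 3, 4} --c--> {0, 1, 2, 3, 4, 5}  [seen]
{0, 4} --a--> {0, 2, 3, 4}  [new]
{0, 4} --b--> {0, 1, 2, 3, 4, 5}  [seen]
{0, 4} --c--> {0, 1, 3, 4}  [new]
{0, 1, 2, 3, 5} --a--> {0, 1, 2, 3, 4, 5}  [seen]
{0, 1, 2, 3, 5} --b--> {0, 1, 2, 3, 4, 5}  [seen]
{0, 1, 2, 3, 5} --c--> {0, 1, 2, 3, 4, 5}  [seen]
{1, 2, 3, 4, 5} --a--> {0, 1, 2, 3, 5}  [seen]
{1, 2, 3, 4, 5} --b--> {1, 2, 3, 4, 5}  [seen]
{1, 2, 3, 4, 5} --c--> {0, 1, 2, 3, 4, 5}  [seen]
{0, 1, 3, 5} --a--> {0, 1, 2, 3, 4, 5}  [seen]
{0, 1, 3, 5} --b--> {0, 1, 2, 3, 4, 5}  [seen]
{0, 1, 3, 5} --c--> {0, 1, 2, 3, 4}  [seen]
{0, 1, 2, 3, 4, 5} --a--> {0, 1, 2, 3, 4, 5}  [seen]
{0, 1, 2, 3, 4, 5} --b--> {0, 1, 2, 3, 4, 5}  [seen]
{0, 1, 2, 3, 4, 5} --c--> {0, 1, 2, 3, 4, 5}  [seen]
{0, 2, 3, 4} --a--> {0, 1, 2, 3, 4, 5}  [seen]
{0, 2, 3, 4} --b--> {0, 1, 2, 3, 4, 5}  [seen]
{0, 2, 3, 4} --c--> {0, 1, 3, 4, 5}  [new]
{0, 1, 3, 4} --a--> {0, 1, 2, 3, 4, 5}  [seen]
{0, 1, 3, 4} --b--> {0, 1, 2, 3, 4, 5}  [seen]
{0, 1, 3, 4} --c--> {0, 1, 2, 3, 4}  [seen]
{0, 1, 3, 4, 5} --a--> {0, 1, 2, 3, 4, 5}  [seen]
{0, 1, 3, 4, 5} --b--> {0, 1, 2, 3, 4, 5}  [seen]
{0, 1, 3, 4, 5} --c--> {0, 1, 2, 3, 4}  [seen]
Reachable DFA states: {0}, {2, 3, 4}, {0, 1, 2, 3, 4}, {0, 4}, {0, 1, 2, 3, 5}, {1, 2, 3, 4, 5}, {0, 1, 3, 5}, {0, 1, 2, 3, 4, 5}, {0, 2, 3, 4}, {0, 1, 3, 4}, {0, 1, 3, 4, 5}.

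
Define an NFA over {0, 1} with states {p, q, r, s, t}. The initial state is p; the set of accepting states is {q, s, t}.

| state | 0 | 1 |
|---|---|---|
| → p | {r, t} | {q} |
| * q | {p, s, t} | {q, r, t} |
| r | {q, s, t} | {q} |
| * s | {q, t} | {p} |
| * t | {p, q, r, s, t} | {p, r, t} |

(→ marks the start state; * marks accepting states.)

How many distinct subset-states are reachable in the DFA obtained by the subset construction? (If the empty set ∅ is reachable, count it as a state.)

Start state of the DFA: {p}.
{p} --0--> {r, t}  [new]
{p} --1--> {q}  [new]
{r, t} --0--> {p, q, r, s, t}  [new]
{r, t} --1--> {p, q, r, t}  [new]
{q} --0--> {p, s, t}  [new]
{q} --1--> {q, r, t}  [new]
{p, q, r, s, t} --0--> {p, q, r, s, t}  [seen]
{p, q, r, s, t} --1--> {p, q, r, t}  [seen]
{p, q, r, t} --0--> {p, q, r, s, t}  [seen]
{p, q, r, t} --1--> {p, q, r, t}  [seen]
{p, s, t} --0--> {p, q, r, s, t}  [seen]
{p, s, t} --1--> {p, q, r, t}  [seen]
{q, r, t} --0--> {p, q, r, s, t}  [seen]
{q, r, t} --1--> {p, q, r, t}  [seen]
Reachable DFA states: {p}, {r, t}, {q}, {p, q, r, s, t}, {p, q, r, t}, {p, s, t}, {q, r, t}.

7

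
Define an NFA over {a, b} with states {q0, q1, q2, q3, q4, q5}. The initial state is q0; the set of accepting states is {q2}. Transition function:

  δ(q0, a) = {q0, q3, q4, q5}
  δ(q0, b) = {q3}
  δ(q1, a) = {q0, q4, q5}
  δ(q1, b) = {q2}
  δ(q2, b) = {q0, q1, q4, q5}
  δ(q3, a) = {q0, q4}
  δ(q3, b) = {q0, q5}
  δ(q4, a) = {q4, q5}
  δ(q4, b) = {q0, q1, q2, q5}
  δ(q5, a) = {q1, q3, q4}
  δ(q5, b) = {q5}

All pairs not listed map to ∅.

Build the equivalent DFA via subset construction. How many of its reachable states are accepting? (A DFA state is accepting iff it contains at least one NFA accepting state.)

2

Start state of the DFA: {q0}.
{q0} --a--> {q0, q3, q4, q5}  [new]
{q0} --b--> {q3}  [new]
{q0, q3, q4, q5} --a--> {q0, q1, q3, q4, q5}  [new]
{q0, q3, q4, q5} --b--> {q0, q1, q2, q3, q5}  [new]
{q3} --a--> {q0, q4}  [new]
{q3} --b--> {q0, q5}  [new]
{q0, q1, q3, q4, q5} --a--> {q0, q1, q3, q4, q5}  [seen]
{q0, q1, q3, q4, q5} --b--> {q0, q1, q2, q3, q5}  [seen]
{q0, q1, q2, q3, q5} --a--> {q0, q1, q3, q4, q5}  [seen]
{q0, q1, q2, q3, q5} --b--> {q0, q1, q2, q3, q4, q5}  [new]
{q0, q4} --a--> {q0, q3, q4, q5}  [seen]
{q0, q4} --b--> {q0, q1, q2, q3, q5}  [seen]
{q0, q5} --a--> {q0, q1, q3, q4, q5}  [seen]
{q0, q5} --b--> {q3, q5}  [new]
{q0, q1, q2, q3, q4, q5} --a--> {q0, q1, q3, q4, q5}  [seen]
{q0, q1, q2, q3, q4, q5} --b--> {q0, q1, q2, q3, q4, q5}  [seen]
{q3, q5} --a--> {q0, q1, q3, q4}  [new]
{q3, q5} --b--> {q0, q5}  [seen]
{q0, q1, q3, q4} --a--> {q0, q3, q4, q5}  [seen]
{q0, q1, q3, q4} --b--> {q0, q1, q2, q3, q5}  [seen]
Reachable DFA states: {q0}, {q0, q3, q4, q5}, {q3}, {q0, q1, q3, q4, q5}, {q0, q1, q2, q3, q5}, {q0, q4}, {q0, q5}, {q0, q1, q2, q3, q4, q5}, {q3, q5}, {q0, q1, q3, q4}.
Accepting DFA states (contain an NFA accepting state): {q0, q1, q2, q3, q5}, {q0, q1, q2, q3, q4, q5}.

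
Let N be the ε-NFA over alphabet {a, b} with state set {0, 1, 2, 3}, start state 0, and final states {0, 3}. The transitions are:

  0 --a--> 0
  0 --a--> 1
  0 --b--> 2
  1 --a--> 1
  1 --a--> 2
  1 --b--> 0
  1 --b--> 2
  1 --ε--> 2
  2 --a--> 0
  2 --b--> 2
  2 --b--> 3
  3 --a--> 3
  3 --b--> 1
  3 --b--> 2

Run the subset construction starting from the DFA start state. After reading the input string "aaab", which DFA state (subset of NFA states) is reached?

{0, 2, 3}

Start: {0}.
δ(0,a) = {0, 1}.
Union: {0, 1}.
ε-closure gives {0, 1, 2}.
After a: {0, 1, 2}.
δ(0,a) = {0, 1}; δ(1,a) = {1, 2}; δ(2,a) = {0}.
Union: {0, 1, 2}.
After a: {0, 1, 2}.
δ(0,a) = {0, 1}; δ(1,a) = {1, 2}; δ(2,a) = {0}.
Union: {0, 1, 2}.
After a: {0, 1, 2}.
δ(0,b) = {2}; δ(1,b) = {0, 2}; δ(2,b) = {2, 3}.
Union: {0, 2, 3}.
After b: {0, 2, 3}.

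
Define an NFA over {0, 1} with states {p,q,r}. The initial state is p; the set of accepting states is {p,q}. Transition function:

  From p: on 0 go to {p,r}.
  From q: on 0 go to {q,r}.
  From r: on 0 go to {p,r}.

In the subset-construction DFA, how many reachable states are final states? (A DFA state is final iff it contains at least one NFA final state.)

Start state of the DFA: {p}.
{p} --0--> {p,r}  [new]
{p} --1--> ∅  [new]
{p,r} --0--> {p,r}  [seen]
{p,r} --1--> ∅  [seen]
∅ --0--> ∅  [seen]
∅ --1--> ∅  [seen]
Reachable DFA states: {p}, {p,r}, ∅.
Accepting DFA states (contain an NFA accepting state): {p}, {p,r}.

2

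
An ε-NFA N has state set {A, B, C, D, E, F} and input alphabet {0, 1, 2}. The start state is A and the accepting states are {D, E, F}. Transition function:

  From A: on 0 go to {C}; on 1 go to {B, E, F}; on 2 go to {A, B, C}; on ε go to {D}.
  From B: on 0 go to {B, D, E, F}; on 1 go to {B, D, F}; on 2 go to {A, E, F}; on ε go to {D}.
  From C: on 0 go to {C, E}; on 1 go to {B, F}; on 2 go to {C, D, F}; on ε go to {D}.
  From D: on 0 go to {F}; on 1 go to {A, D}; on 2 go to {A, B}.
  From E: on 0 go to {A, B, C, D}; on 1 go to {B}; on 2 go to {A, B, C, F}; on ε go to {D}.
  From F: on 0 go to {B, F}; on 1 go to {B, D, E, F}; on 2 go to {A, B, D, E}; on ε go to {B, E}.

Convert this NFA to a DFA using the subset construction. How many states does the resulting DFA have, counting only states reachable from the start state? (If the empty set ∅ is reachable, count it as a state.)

Start state of the DFA: {A, D} (ε-closure of the NFA start).
{A, D} --0--> {B, C, D, E, F}  [new]
{A, D} --1--> {A, B, D, E, F}  [new]
{A, D} --2--> {A, B, C, D}  [new]
{B, C, D, E, F} --0--> {A, B, C, D, E, F}  [new]
{B, C, D, E, F} --1--> {A, B, D, E, F}  [seen]
{B, C, D, E, F} --2--> {A, B, C, D, E, F}  [seen]
{A, B, D, E, F} --0--> {A, B, C, D, E, F}  [seen]
{A, B, D, E, F} --1--> {A, B, D, E, F}  [seen]
{A, B, D, E, F} --2--> {A, B, C, D, E, F}  [seen]
{A, B, C, D} --0--> {B, C, D, E, F}  [seen]
{A, B, C, D} --1--> {A, B, D, E, F}  [seen]
{A, B, C, D} --2--> {A, B, C, D, E, F}  [seen]
{A, B, C, D, E, F} --0--> {A, B, C, D, E, F}  [seen]
{A, B, C, D, E, F} --1--> {A, B, D, E, F}  [seen]
{A, B, C, D, E, F} --2--> {A, B, C, D, E, F}  [seen]
Reachable DFA states: {A, D}, {B, C, D, E, F}, {A, B, D, E, F}, {A, B, C, D}, {A, B, C, D, E, F}.

5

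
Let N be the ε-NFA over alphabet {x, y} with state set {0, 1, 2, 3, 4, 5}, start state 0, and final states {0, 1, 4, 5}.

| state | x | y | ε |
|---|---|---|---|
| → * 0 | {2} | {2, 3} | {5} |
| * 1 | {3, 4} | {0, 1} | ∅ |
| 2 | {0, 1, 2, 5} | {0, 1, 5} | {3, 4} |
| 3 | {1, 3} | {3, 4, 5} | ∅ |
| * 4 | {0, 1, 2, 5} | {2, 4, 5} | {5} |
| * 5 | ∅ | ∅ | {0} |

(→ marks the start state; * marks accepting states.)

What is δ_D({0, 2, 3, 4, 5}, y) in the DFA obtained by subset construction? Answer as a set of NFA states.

δ(0,y) = {2, 3}; δ(2,y) = {0, 1, 5}; δ(3,y) = {3, 4, 5}; δ(4,y) = {2, 4, 5}; δ(5,y) = ∅.
Union: {0, 1, 2, 3, 4, 5}.

{0, 1, 2, 3, 4, 5}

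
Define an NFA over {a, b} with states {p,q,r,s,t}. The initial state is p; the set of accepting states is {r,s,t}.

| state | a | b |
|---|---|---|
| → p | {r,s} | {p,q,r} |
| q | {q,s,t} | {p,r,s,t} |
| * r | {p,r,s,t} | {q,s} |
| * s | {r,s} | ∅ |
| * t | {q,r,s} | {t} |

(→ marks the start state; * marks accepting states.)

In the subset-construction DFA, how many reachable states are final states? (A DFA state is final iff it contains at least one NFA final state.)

6

Start state of the DFA: {p}.
{p} --a--> {r,s}  [new]
{p} --b--> {p,q,r}  [new]
{r,s} --a--> {p,r,s,t}  [new]
{r,s} --b--> {q,s}  [new]
{p,q,r} --a--> {p,q,r,s,t}  [new]
{p,q,r} --b--> {p,q,r,s,t}  [seen]
{p,r,s,t} --a--> {p,q,r,s,t}  [seen]
{p,r,s,t} --b--> {p,q,r,s,t}  [seen]
{q,s} --a--> {q,r,s,t}  [new]
{q,s} --b--> {p,r,s,t}  [seen]
{p,q,r,s,t} --a--> {p,q,r,s,t}  [seen]
{p,q,r,s,t} --b--> {p,q,r,s,t}  [seen]
{q,r,s,t} --a--> {p,q,r,s,t}  [seen]
{q,r,s,t} --b--> {p,q,r,s,t}  [seen]
Reachable DFA states: {p}, {r,s}, {p,q,r}, {p,r,s,t}, {q,s}, {p,q,r,s,t}, {q,r,s,t}.
Accepting DFA states (contain an NFA accepting state): {r,s}, {p,q,r}, {p,r,s,t}, {q,s}, {p,q,r,s,t}, {q,r,s,t}.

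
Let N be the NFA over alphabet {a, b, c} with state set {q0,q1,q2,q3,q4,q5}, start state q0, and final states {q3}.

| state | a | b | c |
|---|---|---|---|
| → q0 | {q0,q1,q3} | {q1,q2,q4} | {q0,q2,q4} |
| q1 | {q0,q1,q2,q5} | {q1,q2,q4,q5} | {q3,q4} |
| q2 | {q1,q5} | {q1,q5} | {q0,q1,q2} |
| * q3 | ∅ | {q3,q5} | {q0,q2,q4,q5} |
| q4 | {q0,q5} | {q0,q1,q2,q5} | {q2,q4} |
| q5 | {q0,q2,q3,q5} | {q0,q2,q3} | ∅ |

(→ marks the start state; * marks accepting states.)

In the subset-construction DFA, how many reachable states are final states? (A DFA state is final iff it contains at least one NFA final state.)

Start state of the DFA: {q0}.
{q0} --a--> {q0,q1,q3}  [new]
{q0} --b--> {q1,q2,q4}  [new]
{q0} --c--> {q0,q2,q4}  [new]
{q0,q1,q3} --a--> {q0,q1,q2,q3,q5}  [new]
{q0,q1,q3} --b--> {q1,q2,q3,q4,q5}  [new]
{q0,q1,q3} --c--> {q0,q2,q3,q4,q5}  [new]
{q1,q2,q4} --a--> {q0,q1,q2,q5}  [new]
{q1,q2,q4} --b--> {q0,q1,q2,q4,q5}  [new]
{q1,q2,q4} --c--> {q0,q1,q2,q3,q4}  [new]
{q0,q2,q4} --a--> {q0,q1,q3,q5}  [new]
{q0,q2,q4} --b--> {q0,q1,q2,q4,q5}  [seen]
{q0,q2,q4} --c--> {q0,q1,q2,q4}  [new]
{q0,q1,q2,q3,q5} --a--> {q0,q1,q2,q3,q5}  [seen]
{q0,q1,q2,q3,q5} --b--> {q0,q1,q2,q3,q4,q5}  [new]
{q0,q1,q2,q3,q5} --c--> {q0,q1,q2,q3,q4,q5}  [seen]
{q1,q2,q3,q4,q5} --a--> {q0,q1,q2,q3,q5}  [seen]
{q1,q2,q3,q4,q5} --b--> {q0,q1,q2,q3,q4,q5}  [seen]
{q1,q2,q3,q4,q5} --c--> {q0,q1,q2,q3,q4,q5}  [seen]
{q0,q2,q3,q4,q5} --a--> {q0,q1,q2,q3,q5}  [seen]
{q0,q2,q3,q4,q5} --b--> {q0,q1,q2,q3,q4,q5}  [seen]
{q0,q2,q3,q4,q5} --c--> {q0,q1,q2,q4,q5}  [seen]
{q0,q1,q2,q5} --a--> {q0,q1,q2,q3,q5}  [seen]
{q0,q1,q2,q5} --b--> {q0,q1,q2,q3,q4,q5}  [seen]
{q0,q1,q2,q5} --c--> {q0,q1,q2,q3,q4}  [seen]
{q0,q1,q2,q4,q5} --a--> {q0,q1,q2,q3,q5}  [seen]
{q0,q1,q2,q4,q5} --b--> {q0,q1,q2,q3,q4,q5}  [seen]
{q0,q1,q2,q4,q5} --c--> {q0,q1,q2,q3,q4}  [seen]
{q0,q1,q2,q3,q4} --a--> {q0,q1,q2,q3,q5}  [seen]
{q0,q1,q2,q3,q4} --b--> {q0,q1,q2,q3,q4,q5}  [seen]
{q0,q1,q2,q3,q4} --c--> {q0,q1,q2,q3,q4,q5}  [seen]
{q0,q1,q3,q5} --a--> {q0,q1,q2,q3,q5}  [seen]
{q0,q1,q3,q5} --b--> {q0,q1,q2,q3,q4,q5}  [seen]
{q0,q1,q3,q5} --c--> {q0,q2,q3,q4,q5}  [seen]
{q0,q1,q2,q4} --a--> {q0,q1,q2,q3,q5}  [seen]
{q0,q1,q2,q4} --b--> {q0,q1,q2,q4,q5}  [seen]
{q0,q1,q2,q4} --c--> {q0,q1,q2,q3,q4}  [seen]
{q0,q1,q2,q3,q4,q5} --a--> {q0,q1,q2,q3,q5}  [seen]
{q0,q1,q2,q3,q4,q5} --b--> {q0,q1,q2,q3,q4,q5}  [seen]
{q0,q1,q2,q3,q4,q5} --c--> {q0,q1,q2,q3,q4,q5}  [seen]
Reachable DFA states: {q0}, {q0,q1,q3}, {q1,q2,q4}, {q0,q2,q4}, {q0,q1,q2,q3,q5}, {q1,q2,q3,q4,q5}, {q0,q2,q3,q4,q5}, {q0,q1,q2,q5}, {q0,q1,q2,q4,q5}, {q0,q1,q2,q3,q4}, {q0,q1,q3,q5}, {q0,q1,q2,q4}, {q0,q1,q2,q3,q4,q5}.
Accepting DFA states (contain an NFA accepting state): {q0,q1,q3}, {q0,q1,q2,q3,q5}, {q1,q2,q3,q4,q5}, {q0,q2,q3,q4,q5}, {q0,q1,q2,q3,q4}, {q0,q1,q3,q5}, {q0,q1,q2,q3,q4,q5}.

7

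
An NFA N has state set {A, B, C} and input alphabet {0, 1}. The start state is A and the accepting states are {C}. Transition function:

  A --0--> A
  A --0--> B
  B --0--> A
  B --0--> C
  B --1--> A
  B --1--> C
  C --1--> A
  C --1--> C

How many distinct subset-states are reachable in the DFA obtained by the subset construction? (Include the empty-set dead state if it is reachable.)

Start state of the DFA: {A}.
{A} --0--> {A, B}  [new]
{A} --1--> ∅  [new]
{A, B} --0--> {A, B, C}  [new]
{A, B} --1--> {A, C}  [new]
∅ --0--> ∅  [seen]
∅ --1--> ∅  [seen]
{A, B, C} --0--> {A, B, C}  [seen]
{A, B, C} --1--> {A, C}  [seen]
{A, C} --0--> {A, B}  [seen]
{A, C} --1--> {A, C}  [seen]
Reachable DFA states: {A}, {A, B}, ∅, {A, B, C}, {A, C}.

5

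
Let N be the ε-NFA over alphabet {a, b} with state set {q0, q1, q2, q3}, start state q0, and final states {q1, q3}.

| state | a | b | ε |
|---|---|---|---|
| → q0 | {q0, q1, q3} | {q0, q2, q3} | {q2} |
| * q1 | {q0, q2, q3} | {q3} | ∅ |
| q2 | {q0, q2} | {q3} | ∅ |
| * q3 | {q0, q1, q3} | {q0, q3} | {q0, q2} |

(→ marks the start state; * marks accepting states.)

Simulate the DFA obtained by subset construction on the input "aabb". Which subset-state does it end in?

Start: {q0, q2}.
δ(q0,a) = {q0, q1, q3}; δ(q2,a) = {q0, q2}.
Union: {q0, q1, q2, q3}.
After a: {q0, q1, q2, q3}.
δ(q0,a) = {q0, q1, q3}; δ(q1,a) = {q0, q2, q3}; δ(q2,a) = {q0, q2}; δ(q3,a) = {q0, q1, q3}.
Union: {q0, q1, q2, q3}.
After a: {q0, q1, q2, q3}.
δ(q0,b) = {q0, q2, q3}; δ(q1,b) = {q3}; δ(q2,b) = {q3}; δ(q3,b) = {q0, q3}.
Union: {q0, q2, q3}.
After b: {q0, q2, q3}.
δ(q0,b) = {q0, q2, q3}; δ(q2,b) = {q3}; δ(q3,b) = {q0, q3}.
Union: {q0, q2, q3}.
After b: {q0, q2, q3}.

{q0, q2, q3}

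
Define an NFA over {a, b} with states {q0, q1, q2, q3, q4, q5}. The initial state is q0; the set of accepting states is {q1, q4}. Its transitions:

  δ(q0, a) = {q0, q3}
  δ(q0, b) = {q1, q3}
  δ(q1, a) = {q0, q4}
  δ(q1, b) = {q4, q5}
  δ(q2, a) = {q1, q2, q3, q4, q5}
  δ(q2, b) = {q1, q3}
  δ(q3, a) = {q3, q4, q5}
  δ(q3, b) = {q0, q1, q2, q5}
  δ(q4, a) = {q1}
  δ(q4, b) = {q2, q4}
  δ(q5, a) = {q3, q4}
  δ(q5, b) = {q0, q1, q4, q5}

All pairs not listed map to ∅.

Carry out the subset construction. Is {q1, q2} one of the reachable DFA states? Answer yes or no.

Start state of the DFA: {q0}.
{q0} --a--> {q0, q3}  [new]
{q0} --b--> {q1, q3}  [new]
{q0, q3} --a--> {q0, q3, q4, q5}  [new]
{q0, q3} --b--> {q0, q1, q2, q3, q5}  [new]
{q1, q3} --a--> {q0, q3, q4, q5}  [seen]
{q1, q3} --b--> {q0, q1, q2, q4, q5}  [new]
{q0, q3, q4, q5} --a--> {q0, q1, q3, q4, q5}  [new]
{q0, q3, q4, q5} --b--> {q0, q1, q2, q3, q4, q5}  [new]
{q0, q1, q2, q3, q5} --a--> {q0, q1, q2, q3, q4, q5}  [seen]
{q0, q1, q2, q3, q5} --b--> {q0, q1, q2, q3, q4, q5}  [seen]
{q0, q1, q2, q4, q5} --a--> {q0, q1, q2, q3, q4, q5}  [seen]
{q0, q1, q2, q4, q5} --b--> {q0, q1, q2, q3, q4, q5}  [seen]
{q0, q1, q3, q4, q5} --a--> {q0, q1, q3, q4, q5}  [seen]
{q0, q1, q3, q4, q5} --b--> {q0, q1, q2, q3, q4, q5}  [seen]
{q0, q1, q2, q3, q4, q5} --a--> {q0, q1, q2, q3, q4, q5}  [seen]
{q0, q1, q2, q3, q4, q5} --b--> {q0, q1, q2, q3, q4, q5}  [seen]
Reachable DFA states: {q0}, {q0, q3}, {q1, q3}, {q0, q3, q4, q5}, {q0, q1, q2, q3, q5}, {q0, q1, q2, q4, q5}, {q0, q1, q3, q4, q5}, {q0, q1, q2, q3, q4, q5}.
{q1, q2} is not among them.

no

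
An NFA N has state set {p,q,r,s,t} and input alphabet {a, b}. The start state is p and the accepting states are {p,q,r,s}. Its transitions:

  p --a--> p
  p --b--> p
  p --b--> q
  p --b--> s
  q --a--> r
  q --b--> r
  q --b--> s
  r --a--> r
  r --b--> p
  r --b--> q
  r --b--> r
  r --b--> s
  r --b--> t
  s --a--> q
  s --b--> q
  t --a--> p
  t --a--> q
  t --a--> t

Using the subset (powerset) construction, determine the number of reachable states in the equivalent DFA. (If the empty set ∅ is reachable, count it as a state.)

7

Start state of the DFA: {p}.
{p} --a--> {p}  [seen]
{p} --b--> {p,q,s}  [new]
{p,q,s} --a--> {p,q,r}  [new]
{p,q,s} --b--> {p,q,r,s}  [new]
{p,q,r} --a--> {p,r}  [new]
{p,q,r} --b--> {p,q,r,s,t}  [new]
{p,q,r,s} --a--> {p,q,r}  [seen]
{p,q,r,s} --b--> {p,q,r,s,t}  [seen]
{p,r} --a--> {p,r}  [seen]
{p,r} --b--> {p,q,r,s,t}  [seen]
{p,q,r,s,t} --a--> {p,q,r,t}  [new]
{p,q,r,s,t} --b--> {p,q,r,s,t}  [seen]
{p,q,r,t} --a--> {p,q,r,t}  [seen]
{p,q,r,t} --b--> {p,q,r,s,t}  [seen]
Reachable DFA states: {p}, {p,q,s}, {p,q,r}, {p,q,r,s}, {p,r}, {p,q,r,s,t}, {p,q,r,t}.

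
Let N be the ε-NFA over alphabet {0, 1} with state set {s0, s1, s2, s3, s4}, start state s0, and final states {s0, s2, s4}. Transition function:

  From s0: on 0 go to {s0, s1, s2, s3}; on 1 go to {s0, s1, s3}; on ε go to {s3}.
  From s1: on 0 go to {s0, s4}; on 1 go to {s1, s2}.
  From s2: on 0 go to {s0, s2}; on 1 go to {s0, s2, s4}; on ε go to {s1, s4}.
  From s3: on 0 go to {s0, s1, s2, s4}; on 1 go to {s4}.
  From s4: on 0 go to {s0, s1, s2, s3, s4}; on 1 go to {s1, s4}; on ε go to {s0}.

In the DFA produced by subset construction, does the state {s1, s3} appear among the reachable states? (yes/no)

no

Start state of the DFA: {s0, s3} (ε-closure of the NFA start).
{s0, s3} --0--> {s0, s1, s2, s3, s4}  [new]
{s0, s3} --1--> {s0, s1, s3, s4}  [new]
{s0, s1, s2, s3, s4} --0--> {s0, s1, s2, s3, s4}  [seen]
{s0, s1, s2, s3, s4} --1--> {s0, s1, s2, s3, s4}  [seen]
{s0, s1, s3, s4} --0--> {s0, s1, s2, s3, s4}  [seen]
{s0, s1, s3, s4} --1--> {s0, s1, s2, s3, s4}  [seen]
Reachable DFA states: {s0, s3}, {s0, s1, s2, s3, s4}, {s0, s1, s3, s4}.
{s1, s3} is not among them.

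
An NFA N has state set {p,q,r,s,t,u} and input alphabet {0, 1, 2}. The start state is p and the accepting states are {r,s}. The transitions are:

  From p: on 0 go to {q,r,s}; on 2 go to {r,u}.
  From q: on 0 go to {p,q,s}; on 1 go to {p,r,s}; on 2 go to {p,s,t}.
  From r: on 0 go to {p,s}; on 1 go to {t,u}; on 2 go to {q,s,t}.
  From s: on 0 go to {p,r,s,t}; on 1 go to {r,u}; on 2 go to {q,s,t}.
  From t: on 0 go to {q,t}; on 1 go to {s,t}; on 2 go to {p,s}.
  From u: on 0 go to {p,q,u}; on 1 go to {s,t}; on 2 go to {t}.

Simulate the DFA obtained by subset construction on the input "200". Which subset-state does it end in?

Start: {p}.
δ(p,2) = {r,u}.
Union: {r,u}.
After 2: {r,u}.
δ(r,0) = {p,s}; δ(u,0) = {p,q,u}.
Union: {p,q,s,u}.
After 0: {p,q,s,u}.
δ(p,0) = {q,r,s}; δ(q,0) = {p,q,s}; δ(s,0) = {p,r,s,t}; δ(u,0) = {p,q,u}.
Union: {p,q,r,s,t,u}.
After 0: {p,q,r,s,t,u}.

{p,q,r,s,t,u}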